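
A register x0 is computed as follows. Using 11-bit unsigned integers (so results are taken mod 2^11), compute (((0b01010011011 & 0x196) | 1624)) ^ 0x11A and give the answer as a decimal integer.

0b01010011011 = 01010011011
0x196 = 00110010110
→ & → 00010010010 = 146
1624 = 11001011000
→ | → 11011011010 = 1754
0x11A = 00100011010
→ ^ → 11111000000 = 1984

1984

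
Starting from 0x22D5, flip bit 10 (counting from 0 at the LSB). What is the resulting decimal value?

x = 10001011010101
bit 10 is currently 0; toggle it via x ^ (1 << 10) = x ^ 1024
→ 10011011010101 = 9941

9941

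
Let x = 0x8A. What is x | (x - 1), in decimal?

139

x = 10001010 = 138
x - 1 = 10001001
OR    = 10001011 = 139
(x | (x - 1) sets all bits below the lowest set bit.)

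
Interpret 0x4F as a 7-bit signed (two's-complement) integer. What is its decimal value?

pattern = 1001111 (MSB is 1 ⇒ negative)
Invert: 0110000, add 1 → 0110001 = 49, so the value is -49.
(Equivalently: 79 - 2^7 = 79 - 128 = -49.)

-49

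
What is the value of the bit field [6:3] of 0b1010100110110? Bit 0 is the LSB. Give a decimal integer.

6

v = 1010100110110
Shift right by 3: 1010100110
Mask low 4 bits: 0110 = 6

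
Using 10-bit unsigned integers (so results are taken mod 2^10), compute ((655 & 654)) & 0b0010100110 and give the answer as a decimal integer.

134

655 = 1010001111
654 = 1010001110
→ & → 1010001110 = 654
0b0010100110 = 0010100110
→ & → 0010000110 = 134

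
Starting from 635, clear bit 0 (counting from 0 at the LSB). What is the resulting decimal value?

634

x = 01001111011
bit 0 is currently 1; clear it via x & ~(1 << 0) = x & ~1
→ 01001111010 = 634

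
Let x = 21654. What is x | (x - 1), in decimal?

x = 101010010010110 = 21654
x - 1 = 101010010010101
OR    = 101010010010111 = 21655
(x | (x - 1) sets all bits below the lowest set bit.)

21655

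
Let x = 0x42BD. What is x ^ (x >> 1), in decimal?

25571

x = 100001010111101 = 17085
x>>1 = 010000101011110
XOR  = 110001111100011 = 25571
(x ^ (x >> 1) gives the standard binary-reflected Gray code of x.)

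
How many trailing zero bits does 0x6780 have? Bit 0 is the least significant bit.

0x6780 = 110011110000000
Trailing zeros: 7, so the lowest set bit is bit 7 (value 128).

7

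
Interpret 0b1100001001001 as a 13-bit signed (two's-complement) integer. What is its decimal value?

-1975

pattern = 1100001001001 (MSB is 1 ⇒ negative)
Invert: 0011110110110, add 1 → 0011110110111 = 1975, so the value is -1975.
(Equivalently: 6217 - 2^13 = 6217 - 8192 = -1975.)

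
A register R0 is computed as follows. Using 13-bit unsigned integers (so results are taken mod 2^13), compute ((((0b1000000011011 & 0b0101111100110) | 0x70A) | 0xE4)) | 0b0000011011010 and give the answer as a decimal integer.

2046

0b1000000011011 = 1000000011011
0b0101111100110 = 0101111100110
→ & → 0000000000010 = 2
0x70A = 0011100001010
→ | → 0011100001010 = 1802
0xE4 = 0000011100100
→ | → 0011111101110 = 2030
0b0000011011010 = 0000011011010
→ | → 0011111111110 = 2046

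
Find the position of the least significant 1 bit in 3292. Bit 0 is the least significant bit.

3292 = 110011011100
Trailing zeros: 2, so the lowest set bit is bit 2 (value 4).

2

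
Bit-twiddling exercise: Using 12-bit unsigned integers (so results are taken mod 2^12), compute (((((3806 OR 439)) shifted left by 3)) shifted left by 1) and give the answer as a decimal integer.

3806 = 111011011110
439 = 000110110111
→ OR → 111111111111 = 4095
→ shifted left by 3 (mod 2^12) → 111111111000 = 4088
→ shifted left by 1 (mod 2^12) → 111111110000 = 4080

4080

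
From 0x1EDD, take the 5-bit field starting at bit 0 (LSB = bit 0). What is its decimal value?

29

v = 01111011011101
Shift right by 0: 01111011011101
Mask low 5 bits: 11101 = 29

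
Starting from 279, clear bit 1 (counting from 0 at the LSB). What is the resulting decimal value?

x = 00100010111
bit 1 is currently 1; clear it via x & ~(1 << 1) = x & ~2
→ 00100010101 = 277

277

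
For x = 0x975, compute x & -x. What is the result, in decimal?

x = 100101110101 = 2421
-x (two's complement) = …011010001011
AND   = 000000000001 = 1
(x & -x isolates the lowest set bit of x.)

1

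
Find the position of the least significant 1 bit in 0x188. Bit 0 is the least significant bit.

0x188 = 110001000
Trailing zeros: 3, so the lowest set bit is bit 3 (value 8).

3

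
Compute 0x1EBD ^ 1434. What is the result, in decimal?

0x1EBD = 1111010111101
1434 = 0010110011010
XOR → 1101100100111 = 6951

6951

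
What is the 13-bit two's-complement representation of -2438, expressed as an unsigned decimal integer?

2438 in 13 bits: 0100110000110
Invert: 1011001111001
Add 1:  1011001111010 = 5754
(Check: 2^13 - 2438 = 8192 - 2438 = 5754.)

5754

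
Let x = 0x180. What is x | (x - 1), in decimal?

511

x = 110000000 = 384
x - 1 = 101111111
OR    = 111111111 = 511
(x | (x - 1) sets all bits below the lowest set bit.)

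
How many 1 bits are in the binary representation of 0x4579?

0x4579 = 100010101111001
Count the 1s: 1 + 1 + 1 + 1 + 1 + 1 + 1 + 1 = 8

8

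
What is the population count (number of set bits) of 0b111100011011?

n = 111100011011
Count the 1s: 1 + 1 + 1 + 1 + 1 + 1 + 1 + 1 = 8

8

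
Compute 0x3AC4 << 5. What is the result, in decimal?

0x3AC4 = 0000011101011000100
shift left by 5 → 1110101100010000000 = 481408
(equivalently, 15044 × 2^5 = 15044 × 32)

481408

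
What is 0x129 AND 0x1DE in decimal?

0x129 = 100101001
0x1DE = 111011110
AND → 100001000 = 264

264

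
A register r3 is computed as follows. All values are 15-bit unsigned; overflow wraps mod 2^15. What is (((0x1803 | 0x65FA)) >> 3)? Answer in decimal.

4031

0x1803 = 001100000000011
0x65FA = 110010111111010
→ | → 111110111111011 = 32251
→ >> 3 → 000111110111111 = 4031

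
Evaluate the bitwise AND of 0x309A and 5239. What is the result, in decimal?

4114

0x309A = 11000010011010
5239 = 01010001110111
AND → 01000000010010 = 4114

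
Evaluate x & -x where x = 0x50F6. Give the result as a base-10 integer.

2

x = 101000011110110 = 20726
-x (two's complement) = …010111100001010
AND   = 000000000000010 = 2
(x & -x isolates the lowest set bit of x.)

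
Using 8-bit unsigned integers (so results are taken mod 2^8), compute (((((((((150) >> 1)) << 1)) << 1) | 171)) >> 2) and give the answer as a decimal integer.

150 = 10010110
→ >> 1 → 01001011 = 75
→ << 1 (mod 2^8) → 10010110 = 150
→ << 1 (mod 2^8) → 00101100 = 44
171 = 10101011
→ | → 10101111 = 175
→ >> 2 → 00101011 = 43

43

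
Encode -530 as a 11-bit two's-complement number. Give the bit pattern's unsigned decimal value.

530 in 11 bits: 01000010010
Invert: 10111101101
Add 1:  10111101110 = 1518
(Check: 2^11 - 530 = 2048 - 530 = 1518.)

1518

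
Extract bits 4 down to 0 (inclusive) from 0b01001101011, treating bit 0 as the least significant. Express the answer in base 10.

11

v = 01001101011
Shift right by 0: 01001101011
Mask low 5 bits: 01011 = 11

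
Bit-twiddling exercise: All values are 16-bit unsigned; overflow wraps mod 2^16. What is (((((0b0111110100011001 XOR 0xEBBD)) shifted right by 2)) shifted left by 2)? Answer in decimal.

0b0111110100011001 = 0111110100011001
0xEBBD = 1110101110111101
→ XOR → 1001011010100100 = 38564
→ shifted right by 2 → 0010010110101001 = 9641
→ shifted left by 2 (mod 2^16) → 1001011010100100 = 38564

38564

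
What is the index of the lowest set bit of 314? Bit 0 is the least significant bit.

314 = 100111010
Trailing zeros: 1, so the lowest set bit is bit 1 (value 2).

1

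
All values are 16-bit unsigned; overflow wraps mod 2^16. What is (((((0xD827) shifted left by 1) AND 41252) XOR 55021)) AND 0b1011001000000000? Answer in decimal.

0xD827 = 1101100000100111
→ shifted left by 1 (mod 2^16) → 1011000001001110 = 45134
41252 = 1010000100100100
→ AND → 1010000000000100 = 40964
55021 = 1101011011101101
→ XOR → 0111011011101001 = 30441
0b1011001000000000 = 1011001000000000
→ AND → 0011001000000000 = 12800

12800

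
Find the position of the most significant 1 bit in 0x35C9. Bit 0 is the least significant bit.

0x35C9 = 11010111001001
The topmost 1 is at position 13 (since 2^13 = 8192 ≤ 13769 < 16384).

13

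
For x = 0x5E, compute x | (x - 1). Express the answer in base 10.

x = 1011110 = 94
x - 1 = 1011101
OR    = 1011111 = 95
(x | (x - 1) sets all bits below the lowest set bit.)

95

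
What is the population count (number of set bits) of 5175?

5175 = 1010000110111
Count the 1s: 1 + 1 + 1 + 1 + 1 + 1 + 1 = 7

7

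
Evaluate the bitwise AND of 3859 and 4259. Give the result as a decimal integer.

3

3859 = 0111100010011
4259 = 1000010100011
AND → 0000000000011 = 3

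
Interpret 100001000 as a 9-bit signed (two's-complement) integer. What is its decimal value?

-248

pattern = 100001000 (MSB is 1 ⇒ negative)
Invert: 011110111, add 1 → 011111000 = 248, so the value is -248.
(Equivalently: 264 - 2^9 = 264 - 512 = -248.)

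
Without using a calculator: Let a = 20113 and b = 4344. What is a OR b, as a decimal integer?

20113 = 100111010010001
4344 = 001000011111000
 OR → 101111011111001 = 24313

24313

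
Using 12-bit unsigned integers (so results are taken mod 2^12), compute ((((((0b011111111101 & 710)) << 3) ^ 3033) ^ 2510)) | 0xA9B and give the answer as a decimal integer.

3775

0b011111111101 = 011111111101
710 = 001011000110
→ & → 001011000100 = 708
→ << 3 (mod 2^12) → 011000100000 = 1568
3033 = 101111011001
→ ^ → 110111111001 = 3577
2510 = 100111001110
→ ^ → 010000110111 = 1079
0xA9B = 101010011011
→ | → 111010111111 = 3775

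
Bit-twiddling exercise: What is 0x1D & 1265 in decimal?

0x1D = 00000011101
1265 = 10011110001
AND → 00000010001 = 17

17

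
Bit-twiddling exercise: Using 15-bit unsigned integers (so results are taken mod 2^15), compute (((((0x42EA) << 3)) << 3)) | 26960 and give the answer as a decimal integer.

0x42EA = 100001011101010
→ << 3 (mod 2^15) → 001011101010000 = 5968
→ << 3 (mod 2^15) → 011101010000000 = 14976
26960 = 110100101010000
→ | → 111101111010000 = 31696

31696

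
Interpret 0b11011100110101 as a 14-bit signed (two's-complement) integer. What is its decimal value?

pattern = 11011100110101 (MSB is 1 ⇒ negative)
Invert: 00100011001010, add 1 → 00100011001011 = 2251, so the value is -2251.
(Equivalently: 14133 - 2^14 = 14133 - 16384 = -2251.)

-2251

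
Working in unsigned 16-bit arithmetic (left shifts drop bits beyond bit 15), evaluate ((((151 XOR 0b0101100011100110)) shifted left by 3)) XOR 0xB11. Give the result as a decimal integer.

151 = 0000000010010111
0b0101100011100110 = 0101100011100110
→ XOR → 0101100001110001 = 22641
→ shifted left by 3 (mod 2^16) → 1100001110001000 = 50056
0xB11 = 0000101100010001
→ XOR → 1100100010011001 = 51353

51353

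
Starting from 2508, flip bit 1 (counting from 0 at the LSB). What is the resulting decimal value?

x = 0100111001100
bit 1 is currently 0; toggle it via x ^ (1 << 1) = x ^ 2
→ 0100111001110 = 2510

2510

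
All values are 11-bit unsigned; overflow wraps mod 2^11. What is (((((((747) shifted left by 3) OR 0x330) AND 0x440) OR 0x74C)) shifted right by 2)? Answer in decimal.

747 = 01011101011
→ shifted left by 3 (mod 2^11) → 11101011000 = 1880
0x330 = 01100110000
→ OR → 11101111000 = 1912
0x440 = 10001000000
→ AND → 10001000000 = 1088
0x74C = 11101001100
→ OR → 11101001100 = 1868
→ shifted right by 2 → 00111010011 = 467

467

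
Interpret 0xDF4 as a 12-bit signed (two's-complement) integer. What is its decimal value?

pattern = 110111110100 (MSB is 1 ⇒ negative)
Invert: 001000001011, add 1 → 001000001100 = 524, so the value is -524.
(Equivalently: 3572 - 2^12 = 3572 - 4096 = -524.)

-524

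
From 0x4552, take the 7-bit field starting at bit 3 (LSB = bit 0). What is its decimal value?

v = 0100010101010010
Shift right by 3: 0100010101010
Mask low 7 bits: 0101010 = 42

42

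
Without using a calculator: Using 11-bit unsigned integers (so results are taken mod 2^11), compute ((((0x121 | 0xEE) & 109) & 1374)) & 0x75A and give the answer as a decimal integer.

0x121 = 00100100001
0xEE = 00011101110
→ | → 00111101111 = 495
109 = 00001101101
→ & → 00001101101 = 109
1374 = 10101011110
→ & → 00001001100 = 76
0x75A = 11101011010
→ & → 00001001000 = 72

72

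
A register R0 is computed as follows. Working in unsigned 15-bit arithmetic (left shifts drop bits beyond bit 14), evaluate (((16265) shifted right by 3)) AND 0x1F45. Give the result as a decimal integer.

1857

16265 = 011111110001001
→ shifted right by 3 → 000011111110001 = 2033
0x1F45 = 001111101000101
→ AND → 000011101000001 = 1857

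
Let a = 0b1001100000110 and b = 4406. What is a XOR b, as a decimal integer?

560

a = 1001100000110
4406 = 1000100110110
XOR → 0001000110000 = 560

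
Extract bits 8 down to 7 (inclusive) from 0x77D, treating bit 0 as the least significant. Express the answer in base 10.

2

v = 11101111101
Shift right by 7: 1110
Mask low 2 bits: 10 = 2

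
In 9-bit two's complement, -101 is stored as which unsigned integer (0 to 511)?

411

101 in 9 bits: 001100101
Invert: 110011010
Add 1:  110011011 = 411
(Check: 2^9 - 101 = 512 - 101 = 411.)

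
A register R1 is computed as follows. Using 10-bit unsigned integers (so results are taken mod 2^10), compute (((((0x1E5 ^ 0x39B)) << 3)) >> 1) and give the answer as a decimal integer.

0x1E5 = 0111100101
0x39B = 1110011011
→ ^ → 1001111110 = 638
→ << 3 (mod 2^10) → 1111110000 = 1008
→ >> 1 → 0111111000 = 504

504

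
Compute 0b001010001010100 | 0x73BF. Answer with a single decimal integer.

a = 001010001010100
0x73BF = 111001110111111
 OR → 111011111111111 = 30719

30719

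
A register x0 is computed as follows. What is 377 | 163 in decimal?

377 = 101111001
163 = 010100011
 OR → 111111011 = 507

507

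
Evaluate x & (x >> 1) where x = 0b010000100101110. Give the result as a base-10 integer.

x = 10000100101110 = 8494
x>>1 = 01000010010111
AND  = 00000000000110 = 6
(x & (x >> 1) has a 1 wherever x has two consecutive 1 bits.)

6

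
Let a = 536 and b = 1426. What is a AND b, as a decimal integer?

16

536 = 01000011000
1426 = 10110010010
AND → 00000010000 = 16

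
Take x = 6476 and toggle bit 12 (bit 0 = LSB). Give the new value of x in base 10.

x = 1100101001100
bit 12 is currently 1; toggle it via x ^ (1 << 12) = x ^ 4096
→ 0100101001100 = 2380

2380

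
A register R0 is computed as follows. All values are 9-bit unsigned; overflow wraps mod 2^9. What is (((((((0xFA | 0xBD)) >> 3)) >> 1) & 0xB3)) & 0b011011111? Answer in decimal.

3

0xFA = 011111010
0xBD = 010111101
→ | → 011111111 = 255
→ >> 3 → 000011111 = 31
→ >> 1 → 000001111 = 15
0xB3 = 010110011
→ & → 000000011 = 3
0b011011111 = 011011111
→ & → 000000011 = 3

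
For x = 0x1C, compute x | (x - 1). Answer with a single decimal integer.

x = 11100 = 28
x - 1 = 11011
OR    = 11111 = 31
(x | (x - 1) sets all bits below the lowest set bit.)

31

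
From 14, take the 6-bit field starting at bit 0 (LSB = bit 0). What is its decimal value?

14

v = 000000001110
Shift right by 0: 000000001110
Mask low 6 bits: 001110 = 14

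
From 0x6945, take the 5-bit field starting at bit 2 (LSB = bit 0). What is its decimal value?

v = 110100101000101
Shift right by 2: 1101001010001
Mask low 5 bits: 10001 = 17

17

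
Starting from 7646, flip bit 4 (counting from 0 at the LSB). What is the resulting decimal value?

x = 1110111011110
bit 4 is currently 1; toggle it via x ^ (1 << 4) = x ^ 16
→ 1110111001110 = 7630

7630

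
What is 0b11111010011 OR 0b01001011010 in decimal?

2011

a = 11111010011
b = 01001011010
 OR → 11111011011 = 2011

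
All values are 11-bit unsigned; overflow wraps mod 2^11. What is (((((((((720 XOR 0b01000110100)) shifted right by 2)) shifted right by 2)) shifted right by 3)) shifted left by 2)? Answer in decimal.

720 = 01011010000
0b01000110100 = 01000110100
→ XOR → 00011100100 = 228
→ shifted right by 2 → 00000111001 = 57
→ shifted right by 2 → 00000001110 = 14
→ shifted right by 3 → 00000000001 = 1
→ shifted left by 2 (mod 2^11) → 00000000100 = 4

4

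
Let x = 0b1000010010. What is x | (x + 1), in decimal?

531

x = 1000010010 = 530
x + 1 = 1000010011
OR    = 1000010011 = 531
(x | (x + 1) sets the lowest cleared bit.)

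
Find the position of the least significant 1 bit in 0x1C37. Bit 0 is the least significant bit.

0

0x1C37 = 1110000110111
Trailing zeros: 0, so the lowest set bit is bit 0 (value 1).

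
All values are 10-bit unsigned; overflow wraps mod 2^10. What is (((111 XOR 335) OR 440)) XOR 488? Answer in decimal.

111 = 0001101111
335 = 0101001111
→ XOR → 0100100000 = 288
440 = 0110111000
→ OR → 0110111000 = 440
488 = 0111101000
→ XOR → 0001010000 = 80

80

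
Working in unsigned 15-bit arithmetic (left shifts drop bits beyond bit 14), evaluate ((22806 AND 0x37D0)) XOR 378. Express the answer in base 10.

22806 = 101100100010110
0x37D0 = 011011111010000
→ AND → 001000100010000 = 4368
378 = 000000101111010
→ XOR → 001000001101010 = 4202

4202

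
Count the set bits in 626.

5

626 = 1001110010
Count the 1s: 1 + 1 + 1 + 1 + 1 = 5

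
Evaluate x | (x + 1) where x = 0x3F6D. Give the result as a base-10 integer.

x = 11111101101101 = 16237
x + 1 = 11111101101110
OR    = 11111101101111 = 16239
(x | (x + 1) sets the lowest cleared bit.)

16239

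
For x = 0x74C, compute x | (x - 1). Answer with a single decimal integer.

x = 11101001100 = 1868
x - 1 = 11101001011
OR    = 11101001111 = 1871
(x | (x - 1) sets all bits below the lowest set bit.)

1871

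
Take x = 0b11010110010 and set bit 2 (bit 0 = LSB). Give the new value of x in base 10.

x = 11010110010
bit 2 is currently 0; set it via x | (1 << 2) = x | 4
→ 11010110110 = 1718

1718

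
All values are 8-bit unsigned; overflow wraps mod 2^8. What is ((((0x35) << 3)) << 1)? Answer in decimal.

0x35 = 00110101
→ << 3 (mod 2^8) → 10101000 = 168
→ << 1 (mod 2^8) → 01010000 = 80

80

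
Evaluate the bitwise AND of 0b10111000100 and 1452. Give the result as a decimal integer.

1412

a = 10111000100
1452 = 10110101100
AND → 10110000100 = 1412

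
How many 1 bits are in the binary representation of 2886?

6

2886 = 101101000110
Count the 1s: 1 + 1 + 1 + 1 + 1 + 1 = 6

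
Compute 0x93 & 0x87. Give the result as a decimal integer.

131

0x93 = 10010011
0x87 = 10000111
AND → 10000011 = 131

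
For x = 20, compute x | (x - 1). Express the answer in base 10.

23

x = 10100 = 20
x - 1 = 10011
OR    = 10111 = 23
(x | (x - 1) sets all bits below the lowest set bit.)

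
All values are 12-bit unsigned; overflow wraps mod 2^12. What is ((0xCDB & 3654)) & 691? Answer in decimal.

2

0xCDB = 110011011011
3654 = 111001000110
→ & → 110001000010 = 3138
691 = 001010110011
→ & → 000000000010 = 2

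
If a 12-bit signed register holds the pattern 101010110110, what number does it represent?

pattern = 101010110110 (MSB is 1 ⇒ negative)
Invert: 010101001001, add 1 → 010101001010 = 1354, so the value is -1354.
(Equivalently: 2742 - 2^12 = 2742 - 4096 = -1354.)

-1354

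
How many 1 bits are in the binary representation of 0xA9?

4

0xA9 = 10101001
Count the 1s: 1 + 1 + 1 + 1 = 4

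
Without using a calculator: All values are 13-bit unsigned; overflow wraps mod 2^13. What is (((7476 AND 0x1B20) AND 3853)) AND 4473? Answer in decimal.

256

7476 = 1110100110100
0x1B20 = 1101100100000
→ AND → 1100100100000 = 6432
3853 = 0111100001101
→ AND → 0100100000000 = 2304
4473 = 1000101111001
→ AND → 0000100000000 = 256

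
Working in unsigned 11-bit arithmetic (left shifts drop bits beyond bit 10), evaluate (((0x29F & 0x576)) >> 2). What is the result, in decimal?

5

0x29F = 01010011111
0x576 = 10101110110
→ & → 00000010110 = 22
→ >> 2 → 00000000101 = 5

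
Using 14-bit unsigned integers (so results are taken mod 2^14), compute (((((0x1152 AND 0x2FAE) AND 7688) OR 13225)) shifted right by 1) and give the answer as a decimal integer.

0x1152 = 01000101010010
0x2FAE = 10111110101110
→ AND → 00000100000010 = 258
7688 = 01111000001000
→ AND → 00000000000000 = 0
13225 = 11001110101001
→ OR → 11001110101001 = 13225
→ shifted right by 1 → 01100111010100 = 6612

6612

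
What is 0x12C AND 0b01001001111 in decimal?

12

0x12C = 0100101100
b = 1001001111
AND → 0000001100 = 12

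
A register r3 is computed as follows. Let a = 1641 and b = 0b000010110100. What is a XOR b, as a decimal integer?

1757

1641 = 11001101001
b = 00010110100
XOR → 11011011101 = 1757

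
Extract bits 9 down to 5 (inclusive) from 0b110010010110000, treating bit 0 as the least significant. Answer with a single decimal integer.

v = 110010010110000
Shift right by 5: 1100100101
Mask low 5 bits: 00101 = 5

5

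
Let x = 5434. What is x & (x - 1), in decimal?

x = 1010100111010 = 5434
x - 1 = 1010100111001
AND   = 1010100111000 = 5432
(x & (x - 1) clears the lowest set bit of x.)

5432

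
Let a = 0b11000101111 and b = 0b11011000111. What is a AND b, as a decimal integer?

1543

a = 11000101111
b = 11011000111
AND → 11000000111 = 1543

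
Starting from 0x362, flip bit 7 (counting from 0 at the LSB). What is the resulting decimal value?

994

x = 1101100010
bit 7 is currently 0; toggle it via x ^ (1 << 7) = x ^ 128
→ 1111100010 = 994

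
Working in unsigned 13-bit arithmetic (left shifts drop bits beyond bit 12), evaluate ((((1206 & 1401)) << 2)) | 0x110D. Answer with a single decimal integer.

4557

1206 = 0010010110110
1401 = 0010101111001
→ & → 0010000110000 = 1072
→ << 2 (mod 2^13) → 1000011000000 = 4288
0x110D = 1000100001101
→ | → 1000111001101 = 4557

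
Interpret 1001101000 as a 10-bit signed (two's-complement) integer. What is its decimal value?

pattern = 1001101000 (MSB is 1 ⇒ negative)
Invert: 0110010111, add 1 → 0110011000 = 408, so the value is -408.
(Equivalently: 616 - 2^10 = 616 - 1024 = -408.)

-408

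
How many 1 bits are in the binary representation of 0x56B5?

9

0x56B5 = 101011010110101
Count the 1s: 1 + 1 + 1 + 1 + 1 + 1 + 1 + 1 + 1 = 9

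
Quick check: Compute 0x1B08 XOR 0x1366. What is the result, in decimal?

2158

0x1B08 = 1101100001000
0x1366 = 1001101100110
XOR → 0100001101110 = 2158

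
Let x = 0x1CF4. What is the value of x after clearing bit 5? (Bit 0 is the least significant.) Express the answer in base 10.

x = 1110011110100
bit 5 is currently 1; clear it via x & ~(1 << 5) = x & ~32
→ 1110011010100 = 7380

7380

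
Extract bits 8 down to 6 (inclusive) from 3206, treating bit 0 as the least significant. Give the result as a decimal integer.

v = 110010000110
Shift right by 6: 110010
Mask low 3 bits: 010 = 2

2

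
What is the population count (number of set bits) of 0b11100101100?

n = 11100101100
Count the 1s: 1 + 1 + 1 + 1 + 1 + 1 = 6

6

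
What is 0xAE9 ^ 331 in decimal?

2978

0xAE9 = 101011101001
331 = 000101001011
XOR → 101110100010 = 2978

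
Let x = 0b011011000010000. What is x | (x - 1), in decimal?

13855

x = 11011000010000 = 13840
x - 1 = 11011000001111
OR    = 11011000011111 = 13855
(x | (x - 1) sets all bits below the lowest set bit.)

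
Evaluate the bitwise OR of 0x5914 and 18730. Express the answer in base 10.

0x5914 = 101100100010100
18730 = 100100100101010
 OR → 101100100111110 = 22846

22846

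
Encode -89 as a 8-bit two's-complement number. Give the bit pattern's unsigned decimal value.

89 in 8 bits: 01011001
Invert: 10100110
Add 1:  10100111 = 167
(Check: 2^8 - 89 = 256 - 89 = 167.)

167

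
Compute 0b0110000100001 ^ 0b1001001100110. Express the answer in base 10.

a = 0110000100001
b = 1001001100110
XOR → 1111001000111 = 7751

7751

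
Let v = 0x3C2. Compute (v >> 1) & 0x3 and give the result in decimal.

1

v = 1111000010
Shift right by 1: 111100001
Mask low 2 bits: 01 = 1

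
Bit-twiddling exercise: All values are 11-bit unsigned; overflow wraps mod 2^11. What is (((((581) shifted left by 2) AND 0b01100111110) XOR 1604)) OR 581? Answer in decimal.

581 = 01001000101
→ shifted left by 2 (mod 2^11) → 00100010100 = 276
0b01100111110 = 01100111110
→ AND → 00100010100 = 276
1604 = 11001000100
→ XOR → 11101010000 = 1872
581 = 01001000101
→ OR → 11101010101 = 1877

1877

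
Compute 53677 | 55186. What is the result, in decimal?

53677 = 1101000110101101
55186 = 1101011110010010
 OR → 1101011110111111 = 55231

55231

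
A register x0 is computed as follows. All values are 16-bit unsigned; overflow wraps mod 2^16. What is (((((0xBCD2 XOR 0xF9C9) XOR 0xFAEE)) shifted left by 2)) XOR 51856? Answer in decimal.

13636

0xBCD2 = 1011110011010010
0xF9C9 = 1111100111001001
→ XOR → 0100010100011011 = 17691
0xFAEE = 1111101011101110
→ XOR → 1011111111110101 = 49141
→ shifted left by 2 (mod 2^16) → 1111111111010100 = 65492
51856 = 1100101010010000
→ XOR → 0011010101000100 = 13636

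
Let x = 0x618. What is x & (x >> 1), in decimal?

520

x = 11000011000 = 1560
x>>1 = 01100001100
AND  = 01000001000 = 520
(x & (x >> 1) has a 1 wherever x has two consecutive 1 bits.)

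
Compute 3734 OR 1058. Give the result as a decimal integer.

3766

3734 = 111010010110
1058 = 010000100010
 OR → 111010110110 = 3766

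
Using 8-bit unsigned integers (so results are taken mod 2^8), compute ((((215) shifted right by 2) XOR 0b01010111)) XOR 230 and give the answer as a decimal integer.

215 = 11010111
→ shifted right by 2 → 00110101 = 53
0b01010111 = 01010111
→ XOR → 01100010 = 98
230 = 11100110
→ XOR → 10000100 = 132

132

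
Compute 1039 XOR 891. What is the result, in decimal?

1908

1039 = 10000001111
891 = 01101111011
XOR → 11101110100 = 1908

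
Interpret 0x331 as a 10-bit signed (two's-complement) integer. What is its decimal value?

pattern = 1100110001 (MSB is 1 ⇒ negative)
Invert: 0011001110, add 1 → 0011001111 = 207, so the value is -207.
(Equivalently: 817 - 2^10 = 817 - 1024 = -207.)

-207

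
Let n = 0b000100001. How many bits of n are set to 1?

n = 100001
Count the 1s: 1 + 1 = 2

2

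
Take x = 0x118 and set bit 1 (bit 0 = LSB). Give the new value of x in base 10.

x = 0100011000
bit 1 is currently 0; set it via x | (1 << 1) = x | 2
→ 0100011010 = 282

282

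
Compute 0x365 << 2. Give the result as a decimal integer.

3476

0x365 = 001101100101
shift left by 2 → 110110010100 = 3476
(equivalently, 869 × 2^2 = 869 × 4)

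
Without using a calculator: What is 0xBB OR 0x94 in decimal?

0xBB = 10111011
0x94 = 10010100
 OR → 10111111 = 191

191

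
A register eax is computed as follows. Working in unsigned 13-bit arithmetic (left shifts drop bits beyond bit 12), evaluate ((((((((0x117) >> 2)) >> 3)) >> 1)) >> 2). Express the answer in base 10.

1

0x117 = 0000100010111
→ >> 2 → 0000001000101 = 69
→ >> 3 → 0000000001000 = 8
→ >> 1 → 0000000000100 = 4
→ >> 2 → 0000000000001 = 1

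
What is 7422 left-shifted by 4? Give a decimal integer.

118752

7422 = 00001110011111110
shift left by 4 → 11100111111100000 = 118752
(equivalently, 7422 × 2^4 = 7422 × 16)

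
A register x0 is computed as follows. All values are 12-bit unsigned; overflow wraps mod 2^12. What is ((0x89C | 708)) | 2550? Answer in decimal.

3070

0x89C = 100010011100
708 = 001011000100
→ | → 101011011100 = 2780
2550 = 100111110110
→ | → 101111111110 = 3070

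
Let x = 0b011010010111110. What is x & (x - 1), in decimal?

13500

x = 11010010111110 = 13502
x - 1 = 11010010111101
AND   = 11010010111100 = 13500
(x & (x - 1) clears the lowest set bit of x.)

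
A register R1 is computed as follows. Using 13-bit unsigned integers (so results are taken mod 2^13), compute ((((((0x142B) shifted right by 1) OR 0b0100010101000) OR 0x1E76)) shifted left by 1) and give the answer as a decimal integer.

0x142B = 1010000101011
→ shifted right by 1 → 0101000010101 = 2581
0b0100010101000 = 0100010101000
→ OR → 0101010111101 = 2749
0x1E76 = 1111001110110
→ OR → 1111011111111 = 7935
→ shifted left by 1 (mod 2^13) → 1110111111110 = 7678

7678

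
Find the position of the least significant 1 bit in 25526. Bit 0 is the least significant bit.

25526 = 110001110110110
Trailing zeros: 1, so the lowest set bit is bit 1 (value 2).

1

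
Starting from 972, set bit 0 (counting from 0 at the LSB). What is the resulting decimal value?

x = 01111001100
bit 0 is currently 0; set it via x | (1 << 0) = x | 1
→ 01111001101 = 973

973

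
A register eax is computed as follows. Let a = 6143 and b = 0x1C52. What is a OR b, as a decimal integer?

8191

6143 = 1011111111111
0x1C52 = 1110001010010
 OR → 1111111111111 = 8191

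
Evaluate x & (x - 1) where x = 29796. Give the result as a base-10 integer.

29792

x = 111010001100100 = 29796
x - 1 = 111010001100011
AND   = 111010001100000 = 29792
(x & (x - 1) clears the lowest set bit of x.)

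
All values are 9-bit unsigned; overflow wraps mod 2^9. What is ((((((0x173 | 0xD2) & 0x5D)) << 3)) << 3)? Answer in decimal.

0x173 = 101110011
0xD2 = 011010010
→ | → 111110011 = 499
0x5D = 001011101
→ & → 001010001 = 81
→ << 3 (mod 2^9) → 010001000 = 136
→ << 3 (mod 2^9) → 001000000 = 64

64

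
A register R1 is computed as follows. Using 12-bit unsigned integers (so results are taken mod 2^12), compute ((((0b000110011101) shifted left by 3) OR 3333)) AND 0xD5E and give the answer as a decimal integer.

0b000110011101 = 000110011101
→ shifted left by 3 (mod 2^12) → 110011101000 = 3304
3333 = 110100000101
→ OR → 110111101101 = 3565
0xD5E = 110101011110
→ AND → 110101001100 = 3404

3404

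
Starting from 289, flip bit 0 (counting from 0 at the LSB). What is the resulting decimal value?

x = 100100001
bit 0 is currently 1; toggle it via x ^ (1 << 0) = x ^ 1
→ 100100000 = 288

288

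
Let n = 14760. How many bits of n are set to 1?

14760 = 11100110101000
Count the 1s: 1 + 1 + 1 + 1 + 1 + 1 + 1 = 7

7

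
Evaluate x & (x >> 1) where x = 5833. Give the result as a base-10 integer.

576

x = 1011011001001 = 5833
x>>1 = 0101101100100
AND  = 0001001000000 = 576
(x & (x >> 1) has a 1 wherever x has two consecutive 1 bits.)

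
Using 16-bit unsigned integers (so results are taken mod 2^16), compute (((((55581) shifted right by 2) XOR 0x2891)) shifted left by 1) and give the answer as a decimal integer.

15788

55581 = 1101100100011101
→ shifted right by 2 → 0011011001000111 = 13895
0x2891 = 0010100010010001
→ XOR → 0001111011010110 = 7894
→ shifted left by 1 (mod 2^16) → 0011110110101100 = 15788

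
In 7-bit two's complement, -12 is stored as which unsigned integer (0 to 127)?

116

12 in 7 bits: 0001100
Invert: 1110011
Add 1:  1110100 = 116
(Check: 2^7 - 12 = 128 - 12 = 116.)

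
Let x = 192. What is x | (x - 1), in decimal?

x = 11000000 = 192
x - 1 = 10111111
OR    = 11111111 = 255
(x | (x - 1) sets all bits below the lowest set bit.)

255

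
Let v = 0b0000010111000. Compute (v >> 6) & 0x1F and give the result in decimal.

v = 0000010111000
Shift right by 6: 0000010
Mask low 5 bits: 00010 = 2

2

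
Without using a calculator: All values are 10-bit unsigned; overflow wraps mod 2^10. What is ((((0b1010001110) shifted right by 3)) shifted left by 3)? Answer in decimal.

0b1010001110 = 1010001110
→ shifted right by 3 → 0001010001 = 81
→ shifted left by 3 (mod 2^10) → 1010001000 = 648

648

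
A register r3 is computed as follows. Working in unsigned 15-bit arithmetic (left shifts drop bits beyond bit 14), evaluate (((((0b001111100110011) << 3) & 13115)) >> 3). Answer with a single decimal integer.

1571

0b001111100110011 = 001111100110011
→ << 3 (mod 2^15) → 111100110011000 = 31128
13115 = 011001100111011
→ & → 011000100011000 = 12568
→ >> 3 → 000011000100011 = 1571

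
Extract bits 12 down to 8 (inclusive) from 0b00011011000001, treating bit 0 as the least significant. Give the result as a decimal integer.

v = 00011011000001
Shift right by 8: 000110
Mask low 5 bits: 00110 = 6

6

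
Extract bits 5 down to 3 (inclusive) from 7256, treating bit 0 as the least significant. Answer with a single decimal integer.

v = 1110001011000
Shift right by 3: 1110001011
Mask low 3 bits: 011 = 3

3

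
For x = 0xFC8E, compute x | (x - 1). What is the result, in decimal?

x = 1111110010001110 = 64654
x - 1 = 1111110010001101
OR    = 1111110010001111 = 64655
(x | (x - 1) sets all bits below the lowest set bit.)

64655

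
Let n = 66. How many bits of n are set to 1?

2

66 = 1000010
Count the 1s: 1 + 1 = 2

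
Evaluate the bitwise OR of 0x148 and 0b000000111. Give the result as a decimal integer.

335

0x148 = 101001000
b = 000000111
 OR → 101001111 = 335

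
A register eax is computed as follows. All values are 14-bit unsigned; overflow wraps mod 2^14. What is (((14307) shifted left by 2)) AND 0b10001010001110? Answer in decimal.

652

14307 = 11011111100011
→ shifted left by 2 (mod 2^14) → 01111110001100 = 8076
0b10001010001110 = 10001010001110
→ AND → 00001010001100 = 652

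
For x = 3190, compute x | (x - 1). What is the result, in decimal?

3191

x = 110001110110 = 3190
x - 1 = 110001110101
OR    = 110001110111 = 3191
(x | (x - 1) sets all bits below the lowest set bit.)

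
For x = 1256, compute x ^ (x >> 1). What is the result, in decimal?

x = 10011101000 = 1256
x>>1 = 01001110100
XOR  = 11010011100 = 1692
(x ^ (x >> 1) gives the standard binary-reflected Gray code of x.)

1692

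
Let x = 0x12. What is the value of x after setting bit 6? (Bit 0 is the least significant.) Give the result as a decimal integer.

82

x = 00010010
bit 6 is currently 0; set it via x | (1 << 6) = x | 64
→ 01010010 = 82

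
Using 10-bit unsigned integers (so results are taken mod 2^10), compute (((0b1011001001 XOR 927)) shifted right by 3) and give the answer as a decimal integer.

0b1011001001 = 1011001001
927 = 1110011111
→ XOR → 0101010110 = 342
→ shifted right by 3 → 0000101010 = 42

42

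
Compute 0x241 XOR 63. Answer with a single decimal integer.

638

0x241 = 1001000001
63 = 0000111111
XOR → 1001111110 = 638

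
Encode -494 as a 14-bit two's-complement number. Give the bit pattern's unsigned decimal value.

15890

494 in 14 bits: 00000111101110
Invert: 11111000010001
Add 1:  11111000010010 = 15890
(Check: 2^14 - 494 = 16384 - 494 = 15890.)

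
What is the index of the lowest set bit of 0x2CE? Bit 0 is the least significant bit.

1

0x2CE = 1011001110
Trailing zeros: 1, so the lowest set bit is bit 1 (value 2).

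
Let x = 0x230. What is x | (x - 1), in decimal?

575

x = 1000110000 = 560
x - 1 = 1000101111
OR    = 1000111111 = 575
(x | (x - 1) sets all bits below the lowest set bit.)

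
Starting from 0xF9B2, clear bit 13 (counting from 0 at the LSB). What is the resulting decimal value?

x = 1111100110110010
bit 13 is currently 1; clear it via x & ~(1 << 13) = x & ~8192
→ 1101100110110010 = 55730

55730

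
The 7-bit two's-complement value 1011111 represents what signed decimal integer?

-33

pattern = 1011111 (MSB is 1 ⇒ negative)
Invert: 0100000, add 1 → 0100001 = 33, so the value is -33.
(Equivalently: 95 - 2^7 = 95 - 128 = -33.)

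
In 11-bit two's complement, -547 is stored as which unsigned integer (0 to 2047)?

1501

547 in 11 bits: 01000100011
Invert: 10111011100
Add 1:  10111011101 = 1501
(Check: 2^11 - 547 = 2048 - 547 = 1501.)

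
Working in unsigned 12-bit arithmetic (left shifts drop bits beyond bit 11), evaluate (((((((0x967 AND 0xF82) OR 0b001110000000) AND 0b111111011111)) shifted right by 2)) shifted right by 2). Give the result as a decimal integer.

0x967 = 100101100111
0xF82 = 111110000010
→ AND → 100100000010 = 2306
0b001110000000 = 001110000000
→ OR → 101110000010 = 2946
0b111111011111 = 111111011111
→ AND → 101110000010 = 2946
→ shifted right by 2 → 001011100000 = 736
→ shifted right by 2 → 000010111000 = 184

184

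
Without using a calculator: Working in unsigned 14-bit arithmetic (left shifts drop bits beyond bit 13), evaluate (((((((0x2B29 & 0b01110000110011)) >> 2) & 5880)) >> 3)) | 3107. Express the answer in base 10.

0x2B29 = 10101100101001
0b01110000110011 = 01110000110011
→ & → 00100000100001 = 2081
→ >> 2 → 00001000001000 = 520
5880 = 01011011111000
→ & → 00001000001000 = 520
→ >> 3 → 00000001000001 = 65
3107 = 00110000100011
→ | → 00110001100011 = 3171

3171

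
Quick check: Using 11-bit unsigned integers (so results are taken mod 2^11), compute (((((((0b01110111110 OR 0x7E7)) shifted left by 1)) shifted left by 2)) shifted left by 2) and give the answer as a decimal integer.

0b01110111110 = 01110111110
0x7E7 = 11111100111
→ OR → 11111111111 = 2047
→ shifted left by 1 (mod 2^11) → 11111111110 = 2046
→ shifted left by 2 (mod 2^11) → 11111111000 = 2040
→ shifted left by 2 (mod 2^11) → 11111100000 = 2016

2016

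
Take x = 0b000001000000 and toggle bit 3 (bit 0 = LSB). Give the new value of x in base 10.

72

x = 000001000000
bit 3 is currently 0; toggle it via x ^ (1 << 3) = x ^ 8
→ 000001001000 = 72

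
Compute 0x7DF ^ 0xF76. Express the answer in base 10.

0x7DF = 011111011111
0xF76 = 111101110110
XOR → 100010101001 = 2217

2217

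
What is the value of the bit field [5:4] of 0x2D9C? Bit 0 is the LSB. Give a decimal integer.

1

v = 010110110011100
Shift right by 4: 01011011001
Mask low 2 bits: 01 = 1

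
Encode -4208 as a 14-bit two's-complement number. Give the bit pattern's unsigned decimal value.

4208 in 14 bits: 01000001110000
Invert: 10111110001111
Add 1:  10111110010000 = 12176
(Check: 2^14 - 4208 = 16384 - 4208 = 12176.)

12176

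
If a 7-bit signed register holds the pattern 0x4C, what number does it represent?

-52

pattern = 1001100 (MSB is 1 ⇒ negative)
Invert: 0110011, add 1 → 0110100 = 52, so the value is -52.
(Equivalently: 76 - 2^7 = 76 - 128 = -52.)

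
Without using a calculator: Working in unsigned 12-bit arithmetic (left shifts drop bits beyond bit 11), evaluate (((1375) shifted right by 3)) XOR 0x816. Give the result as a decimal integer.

1375 = 010101011111
→ shifted right by 3 → 000010101011 = 171
0x816 = 100000010110
→ XOR → 100010111101 = 2237

2237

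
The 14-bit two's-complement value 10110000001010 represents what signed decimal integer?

-5110

pattern = 10110000001010 (MSB is 1 ⇒ negative)
Invert: 01001111110101, add 1 → 01001111110110 = 5110, so the value is -5110.
(Equivalently: 11274 - 2^14 = 11274 - 16384 = -5110.)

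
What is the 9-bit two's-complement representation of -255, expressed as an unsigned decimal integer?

255 in 9 bits: 011111111
Invert: 100000000
Add 1:  100000001 = 257
(Check: 2^9 - 255 = 512 - 255 = 257.)

257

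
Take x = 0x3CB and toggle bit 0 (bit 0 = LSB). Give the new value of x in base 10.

x = 01111001011
bit 0 is currently 1; toggle it via x ^ (1 << 0) = x ^ 1
→ 01111001010 = 970

970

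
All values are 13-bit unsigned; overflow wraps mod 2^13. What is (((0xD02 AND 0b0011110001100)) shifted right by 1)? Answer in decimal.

0xD02 = 0110100000010
0b0011110001100 = 0011110001100
→ AND → 0010100000000 = 1280
→ shifted right by 1 → 0001010000000 = 640

640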